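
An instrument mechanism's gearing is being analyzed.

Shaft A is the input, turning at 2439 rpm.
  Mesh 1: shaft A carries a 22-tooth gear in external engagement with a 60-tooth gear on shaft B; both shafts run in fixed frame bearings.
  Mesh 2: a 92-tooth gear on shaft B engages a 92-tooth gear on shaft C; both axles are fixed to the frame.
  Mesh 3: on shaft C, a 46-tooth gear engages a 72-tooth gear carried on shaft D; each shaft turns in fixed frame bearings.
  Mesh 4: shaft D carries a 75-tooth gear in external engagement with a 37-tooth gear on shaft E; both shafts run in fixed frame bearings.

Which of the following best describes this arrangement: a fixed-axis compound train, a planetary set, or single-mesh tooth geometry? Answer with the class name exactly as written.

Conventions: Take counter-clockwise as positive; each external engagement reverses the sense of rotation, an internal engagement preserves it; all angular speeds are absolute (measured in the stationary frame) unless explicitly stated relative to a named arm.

4-mesh fixed-axis compound train (all bearings frame-fixed)
classification: fixed-axis compound train

fixed-axis compound train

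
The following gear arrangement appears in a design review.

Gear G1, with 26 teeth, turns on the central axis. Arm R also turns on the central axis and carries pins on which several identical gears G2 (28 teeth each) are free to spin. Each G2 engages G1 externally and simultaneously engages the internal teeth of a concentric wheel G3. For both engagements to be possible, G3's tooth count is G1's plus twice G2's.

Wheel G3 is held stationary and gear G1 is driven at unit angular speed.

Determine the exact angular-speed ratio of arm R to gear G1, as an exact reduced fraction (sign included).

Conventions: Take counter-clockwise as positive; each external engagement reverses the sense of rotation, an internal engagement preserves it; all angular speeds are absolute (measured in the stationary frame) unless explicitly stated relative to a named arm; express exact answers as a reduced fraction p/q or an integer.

13/54

class = planetary set [G3 = 26+2·28 = 82; Willis about the carrier]
ring teeth: 26 + 2·28 = 82
26(ω_sun−ω_arm) = −82(ω_ring−ω_arm),  ω_ring = 0, ω_sun = 1
26(1−ω_arm) = −82(0−ω_arm)  ⇒  108·ω_arm = 26  ⇒  ω_arm = 13/54
ω_out/ω_in = 13/54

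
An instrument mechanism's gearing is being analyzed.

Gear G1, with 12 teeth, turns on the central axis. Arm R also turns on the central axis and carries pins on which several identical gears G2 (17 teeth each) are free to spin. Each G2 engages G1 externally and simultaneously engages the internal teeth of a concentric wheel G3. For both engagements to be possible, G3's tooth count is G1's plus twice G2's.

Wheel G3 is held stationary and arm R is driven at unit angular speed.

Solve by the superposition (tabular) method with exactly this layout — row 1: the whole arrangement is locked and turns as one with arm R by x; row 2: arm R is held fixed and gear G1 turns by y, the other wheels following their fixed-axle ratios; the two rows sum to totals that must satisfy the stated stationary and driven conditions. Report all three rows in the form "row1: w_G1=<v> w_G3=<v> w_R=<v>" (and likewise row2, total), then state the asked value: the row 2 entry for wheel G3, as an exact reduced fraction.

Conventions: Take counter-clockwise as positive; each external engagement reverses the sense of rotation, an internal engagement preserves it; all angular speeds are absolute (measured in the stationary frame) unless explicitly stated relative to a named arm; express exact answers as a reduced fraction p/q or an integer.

row1: w_G1=1 w_G3=1 w_R=1
row2: w_G1=23/6 w_G3=-1 w_R=0
total: w_G1=29/6 w_G3=0 w_R=1
asked value: -1

class = planetary set [G3 = 12+2·17 = 46; Willis about the carrier]
superposition row 1 [locked train]: every member turns x
superposition row 2 [arm held]: sun y, ring −(12/46)·y, arm 0
boundary: total ω_ring = x − (12/46)·y = 0 and total ω_arm = x = 1  ⇒  y = 23/6, x = 1
row 2 ring = −(12/46)·23/6 = -1
totals (row 1 + row 2): sun 1 + 23/6 = 29/6, ring 1 + (-1) = 0, arm 1 + 0 = 1
asked cell (row2, ring) = -1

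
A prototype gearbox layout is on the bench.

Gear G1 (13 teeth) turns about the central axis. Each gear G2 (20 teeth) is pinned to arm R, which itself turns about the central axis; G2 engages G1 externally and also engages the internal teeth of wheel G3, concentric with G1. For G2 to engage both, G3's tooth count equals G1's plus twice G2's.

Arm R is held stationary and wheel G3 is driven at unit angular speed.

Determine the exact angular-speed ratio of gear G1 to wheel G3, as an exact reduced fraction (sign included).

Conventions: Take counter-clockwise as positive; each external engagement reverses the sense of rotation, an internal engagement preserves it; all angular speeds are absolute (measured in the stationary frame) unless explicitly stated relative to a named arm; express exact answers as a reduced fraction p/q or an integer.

recognized (axles ride arm R): planetary set, 13/20/53 teeth
ring teeth: 13 + 2·20 = 53
13(ω_sun−ω_arm) = −53(ω_ring−ω_arm),  ω_arm = 0, ω_ring = 1
ω_sun = 0 − (53/13)(1−0) = -53/13
ω_out/ω_in = -53/13

-53/13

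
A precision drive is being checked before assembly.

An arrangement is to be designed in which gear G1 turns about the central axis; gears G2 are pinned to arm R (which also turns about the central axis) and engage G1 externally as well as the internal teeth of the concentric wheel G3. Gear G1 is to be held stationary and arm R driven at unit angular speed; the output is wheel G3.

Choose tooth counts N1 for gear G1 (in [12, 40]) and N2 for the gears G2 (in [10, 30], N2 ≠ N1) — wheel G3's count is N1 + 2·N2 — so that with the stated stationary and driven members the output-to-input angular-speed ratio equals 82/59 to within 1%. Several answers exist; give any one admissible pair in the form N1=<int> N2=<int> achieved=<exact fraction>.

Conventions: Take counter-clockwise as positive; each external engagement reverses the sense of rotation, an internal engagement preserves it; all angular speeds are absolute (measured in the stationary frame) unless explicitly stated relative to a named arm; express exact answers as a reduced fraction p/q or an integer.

planetary set to be sized for 82/59 (Willis relation)
Willis with ω_sun = 0: ω_ring/ω_arm = (N1+N3)/N3; set equal to 82/59  ⇒  N3/N1 = 1/(82/59 − 1) = 59/23
N3 = N1 + 2·N2  ⇒  N2/N1 = (N3/N1 − 1)/2 = (59/23 − 1)/2 = 18/23
smallest multiple with N1 ≥ 12 and N2 ≥ 10: k = 1  ⇒  N1 = 1·23 = 23, N2 = 1·18 = 18 (N1 ≤ 40, N2 ≤ 30, N2 ≠ N1 ✓), N3 = 23 + 2·18 = 59
check: (N1+N3)/N3 with N1 = 23, N3 = 59 gives 82/59; |achieved − target| = 0 ≤ 41/2950 ✓

N1=23 N2=18 achieved=82/59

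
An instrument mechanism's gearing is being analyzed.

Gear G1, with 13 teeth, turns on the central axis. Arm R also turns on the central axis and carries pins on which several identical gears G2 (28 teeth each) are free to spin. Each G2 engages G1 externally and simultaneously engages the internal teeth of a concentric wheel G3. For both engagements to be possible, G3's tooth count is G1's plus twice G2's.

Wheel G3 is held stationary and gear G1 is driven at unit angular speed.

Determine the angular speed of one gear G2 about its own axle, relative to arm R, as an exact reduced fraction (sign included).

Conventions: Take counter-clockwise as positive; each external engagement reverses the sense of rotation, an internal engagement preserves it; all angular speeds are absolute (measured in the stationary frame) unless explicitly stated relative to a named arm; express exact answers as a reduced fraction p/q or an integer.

-897/2296

recognized (axles ride arm R): planetary set, 13/28/69 teeth
ring teeth: 13 + 2·28 = 69
13(ω_sun−ω_arm) = −69(ω_ring−ω_arm),  ω_ring = 0, ω_sun = 1
13(1−ω_arm) = −69(0−ω_arm)  ⇒  82·ω_arm = 13  ⇒  ω_arm = 13/82
sun–planet mesh: 13·(1−13/82) = −28·(ω_p−ω_arm)  ⇒  ω_p−ω_arm = -897/2296
exact speed ratio = -897/2296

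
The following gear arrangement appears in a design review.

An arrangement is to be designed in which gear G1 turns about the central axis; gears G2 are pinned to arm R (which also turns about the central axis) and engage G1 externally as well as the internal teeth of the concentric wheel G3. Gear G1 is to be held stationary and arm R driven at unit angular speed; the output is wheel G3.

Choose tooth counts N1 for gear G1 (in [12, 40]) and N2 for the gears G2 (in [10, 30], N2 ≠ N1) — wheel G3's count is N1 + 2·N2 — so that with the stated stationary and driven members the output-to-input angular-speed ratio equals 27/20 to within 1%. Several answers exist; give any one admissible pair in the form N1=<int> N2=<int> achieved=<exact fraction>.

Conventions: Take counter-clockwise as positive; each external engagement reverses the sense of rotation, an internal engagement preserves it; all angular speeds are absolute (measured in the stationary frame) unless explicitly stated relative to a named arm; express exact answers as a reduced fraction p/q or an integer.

topology: planetary set — design target 27/20, arm = carrier (Willis)
Willis with ω_sun = 0: ω_ring/ω_arm = (N1+N3)/N3; set equal to 27/20  ⇒  N3/N1 = 1/(27/20 − 1) = 20/7
N3 = N1 + 2·N2  ⇒  N2/N1 = (N3/N1 − 1)/2 = (20/7 − 1)/2 = 13/14
smallest multiple with N1 ≥ 12 and N2 ≥ 10: k = 1  ⇒  N1 = 1·14 = 14, N2 = 1·13 = 13 (N1 ≤ 40, N2 ≤ 30, N2 ≠ N1 ✓), N3 = 14 + 2·13 = 40
check: (N1+N3)/N3 with N1 = 14, N3 = 40 gives 27/20; |achieved − target| = 0 ≤ 27/2000 ✓

N1=14 N2=13 achieved=27/20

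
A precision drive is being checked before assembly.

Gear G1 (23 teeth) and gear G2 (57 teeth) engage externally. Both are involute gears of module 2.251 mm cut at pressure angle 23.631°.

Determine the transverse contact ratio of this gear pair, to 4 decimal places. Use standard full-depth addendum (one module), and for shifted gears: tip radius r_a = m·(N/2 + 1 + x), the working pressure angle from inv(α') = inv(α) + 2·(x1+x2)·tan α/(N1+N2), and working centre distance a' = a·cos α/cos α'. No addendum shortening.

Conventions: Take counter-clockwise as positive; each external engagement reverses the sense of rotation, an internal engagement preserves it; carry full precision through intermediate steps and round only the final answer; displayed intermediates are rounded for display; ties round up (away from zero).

1.5367

topology: single-mesh involute geometry — m = 2.251, 23T/57T pair
base radii: r_b1 = 23.715813, r_b2 = 58.773971
tip radii: r_a1 = 28.137500, r_a2 = 66.404500
no profile shift: α' = α, a' = a
action lengths: √(r_a1²−r_b1²) = 15.141965, √(r_a2²−r_b2²) = 30.905952
base pitch p_b = π·m·cos α = 6.478733
CR = (15.141965 + 30.905952 − 90.040000·sin 23.63100°)/6.478733 = 1.536698
contact ratio ≈ 1.5367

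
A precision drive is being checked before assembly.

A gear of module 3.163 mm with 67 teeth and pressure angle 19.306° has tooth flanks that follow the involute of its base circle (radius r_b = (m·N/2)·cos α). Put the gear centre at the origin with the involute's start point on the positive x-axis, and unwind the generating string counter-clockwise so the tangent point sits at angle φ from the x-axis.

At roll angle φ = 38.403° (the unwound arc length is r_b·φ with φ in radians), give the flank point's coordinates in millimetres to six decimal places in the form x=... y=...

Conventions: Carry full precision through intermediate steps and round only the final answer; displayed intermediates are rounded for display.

recognized (one wheel, involute flank): single-mesh tooth geometry, m = 3.163, N = 67
pitch radius r_p = m·N/2 = 3.163·67/2 = 105.960500
base radius r_b = r_p·cos α = 105.960500·cos 19.306° = 100.001953
roll angle φ = 38.403° = 0.67025879 rad
x = r_b·(cos φ + φ·sin φ) = 120.004163
y = r_b·(sin φ − φ·cos φ) = 9.593506

x=120.004163 y=9.593506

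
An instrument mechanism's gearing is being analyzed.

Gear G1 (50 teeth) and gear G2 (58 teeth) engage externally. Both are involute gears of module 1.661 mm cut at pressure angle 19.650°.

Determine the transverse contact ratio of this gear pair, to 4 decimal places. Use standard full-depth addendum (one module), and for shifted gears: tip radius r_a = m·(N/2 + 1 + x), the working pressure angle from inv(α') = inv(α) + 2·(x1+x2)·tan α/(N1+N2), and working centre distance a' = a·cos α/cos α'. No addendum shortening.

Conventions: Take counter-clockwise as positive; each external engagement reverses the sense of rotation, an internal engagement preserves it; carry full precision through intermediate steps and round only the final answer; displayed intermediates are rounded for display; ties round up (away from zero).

1.7865

class = single-mesh tooth geometry [involute pair 50T × 58T, m = 1.661]
base radii: r_b1 = 39.106765, r_b2 = 45.363847
tip radii: r_a1 = 43.186000, r_a2 = 49.830000
no profile shift: α' = α, a' = a
action lengths: √(r_a1²−r_b1²) = 18.321887, √(r_a2²−r_b2²) = 20.619172
base pitch p_b = π·m·cos α = 4.914301
CR = (18.321887 + 20.619172 − 89.694000·sin 19.65000°)/4.914301 = 1.786488
contact ratio ≈ 1.7865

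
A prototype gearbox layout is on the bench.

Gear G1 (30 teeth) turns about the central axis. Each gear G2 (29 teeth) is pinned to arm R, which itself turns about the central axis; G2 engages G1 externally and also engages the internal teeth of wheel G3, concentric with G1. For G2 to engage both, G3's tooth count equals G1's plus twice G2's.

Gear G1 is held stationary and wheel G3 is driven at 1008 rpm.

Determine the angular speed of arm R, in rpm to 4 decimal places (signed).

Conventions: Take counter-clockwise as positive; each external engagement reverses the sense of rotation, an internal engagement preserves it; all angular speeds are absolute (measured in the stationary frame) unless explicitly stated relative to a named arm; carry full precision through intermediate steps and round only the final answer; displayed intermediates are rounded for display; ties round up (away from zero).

planetary set (30T centre, 29T on arm, 88T internal) — Willis relation
normalise by the input: solve with ω_ring = 1, then scale by 1008 rpm
ring teeth: 30 + 2·29 = 88
30(ω_sun−ω_arm) = −88(ω_ring−ω_arm),  ω_sun = 0, ω_ring = 1
30(0−ω_arm) = −88(1−ω_arm)  ⇒  118·ω_arm = 88  ⇒  ω_arm = 44/59
scale: ω_arm = 44/59 × 1008 rpm = +751.7288 rpm

+751.7288 rpm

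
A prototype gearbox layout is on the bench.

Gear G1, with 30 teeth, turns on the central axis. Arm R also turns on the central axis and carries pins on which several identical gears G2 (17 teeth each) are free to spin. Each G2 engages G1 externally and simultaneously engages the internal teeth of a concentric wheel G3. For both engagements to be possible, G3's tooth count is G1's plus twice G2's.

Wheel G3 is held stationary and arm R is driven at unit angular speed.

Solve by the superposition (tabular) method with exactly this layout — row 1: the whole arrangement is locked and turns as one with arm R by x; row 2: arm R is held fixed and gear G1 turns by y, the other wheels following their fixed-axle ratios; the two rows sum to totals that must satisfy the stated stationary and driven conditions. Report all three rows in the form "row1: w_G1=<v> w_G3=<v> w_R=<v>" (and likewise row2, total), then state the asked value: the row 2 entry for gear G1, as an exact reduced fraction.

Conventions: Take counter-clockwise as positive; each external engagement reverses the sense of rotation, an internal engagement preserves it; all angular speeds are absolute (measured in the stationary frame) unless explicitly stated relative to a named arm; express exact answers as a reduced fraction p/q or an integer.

planetary set (30T centre, 17T on arm, 64T internal) — Willis relation
superposition row 1 [locked train]: every member turns x
row 2 (arm held, sun turns y): ω_ring = −(30/64)·y, ω_arm = 0
boundary: total ω_ring = x − (30/64)·y = 0 and total ω_arm = x = 1  ⇒  y = 32/15, x = 1
row 2 ring = −(30/64)·32/15 = -1
totals (row 1 + row 2): sun 1 + 32/15 = 47/15, ring 1 + (-1) = 0, arm 1 + 0 = 1
asked cell (row2, sun) = 32/15

row1: w_G1=1 w_G3=1 w_R=1
row2: w_G1=32/15 w_G3=-1 w_R=0
total: w_G1=47/15 w_G3=0 w_R=1
asked value: 32/15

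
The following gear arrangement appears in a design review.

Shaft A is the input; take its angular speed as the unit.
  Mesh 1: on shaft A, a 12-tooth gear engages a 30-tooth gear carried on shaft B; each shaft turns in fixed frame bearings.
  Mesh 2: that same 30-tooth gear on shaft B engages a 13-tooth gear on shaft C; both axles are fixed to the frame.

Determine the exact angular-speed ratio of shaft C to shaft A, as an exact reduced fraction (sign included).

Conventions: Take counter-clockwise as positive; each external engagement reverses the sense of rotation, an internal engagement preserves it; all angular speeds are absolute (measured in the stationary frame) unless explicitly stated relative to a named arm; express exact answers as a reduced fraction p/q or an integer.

12/13

class = fixed-axis compound train [2 meshes; 2 ratios multiply, 2 sense flips]
mesh 1 [12T→30T]: running ratio 2/5, sense −
mesh 2 [30T→13T]: running ratio 12/13, sense +
ω_out/ω_in = 12/13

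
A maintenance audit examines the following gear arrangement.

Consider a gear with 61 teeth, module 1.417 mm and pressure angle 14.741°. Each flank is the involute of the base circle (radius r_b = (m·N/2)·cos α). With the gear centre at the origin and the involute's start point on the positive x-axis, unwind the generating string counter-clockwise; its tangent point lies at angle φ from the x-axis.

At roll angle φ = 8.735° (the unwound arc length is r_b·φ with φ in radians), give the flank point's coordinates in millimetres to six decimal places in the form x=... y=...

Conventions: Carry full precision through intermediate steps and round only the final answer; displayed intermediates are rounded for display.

x=42.278903 y=0.049252

single-mesh involute tooth geometry (61T wheel at module 1.417)
pitch radius r_p = m·N/2 = 1.417·61/2 = 43.218500
base radius r_b = r_p·cos α = 43.218500·cos 14.741° = 41.796003
roll angle φ = 8.735° = 0.15245451 rad
x = r_b·(cos φ + φ·sin φ) = 42.278903
y = r_b·(sin φ − φ·cos φ) = 0.049252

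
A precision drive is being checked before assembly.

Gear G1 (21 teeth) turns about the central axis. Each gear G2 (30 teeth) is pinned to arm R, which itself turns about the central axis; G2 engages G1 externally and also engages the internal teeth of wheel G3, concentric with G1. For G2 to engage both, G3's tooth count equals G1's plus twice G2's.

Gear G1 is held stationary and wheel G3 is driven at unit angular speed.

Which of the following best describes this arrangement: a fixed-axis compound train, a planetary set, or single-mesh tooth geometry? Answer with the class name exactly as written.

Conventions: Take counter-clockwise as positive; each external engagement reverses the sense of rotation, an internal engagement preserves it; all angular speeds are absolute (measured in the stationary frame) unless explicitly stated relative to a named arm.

planetary set (21T centre, 30T on arm, 81T internal) — Willis relation
classification: planetary set

planetary set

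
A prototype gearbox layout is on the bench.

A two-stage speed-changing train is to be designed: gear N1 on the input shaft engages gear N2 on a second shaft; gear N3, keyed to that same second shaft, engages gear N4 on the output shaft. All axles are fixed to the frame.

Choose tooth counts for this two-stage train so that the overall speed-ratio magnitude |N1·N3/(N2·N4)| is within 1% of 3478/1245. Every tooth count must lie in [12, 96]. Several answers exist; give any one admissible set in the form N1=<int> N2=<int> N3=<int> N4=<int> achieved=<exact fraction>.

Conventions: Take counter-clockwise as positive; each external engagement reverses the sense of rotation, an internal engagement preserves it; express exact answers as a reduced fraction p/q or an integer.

design class (target 3478/1245): fixed-axis compound train
target = 3478/1245 in lowest terms: an exact hit needs N1·N3 = k·3478 and N2·N4 = k·1245 for one integer k, every count in [12, 96]; additionally prefer no 1:1 stage (N1 ≠ N2, N3 ≠ N4)
k = 1: N1·N3 = 3478 = 37·94, N2·N4 = 1245 = 15·83
achieved = 37·94/(15·83) = 3478/1245; |achieved − target| = 0 ≤ 1739/62250 ✓

N1=37 N2=15 N3=94 N4=83 achieved=3478/1245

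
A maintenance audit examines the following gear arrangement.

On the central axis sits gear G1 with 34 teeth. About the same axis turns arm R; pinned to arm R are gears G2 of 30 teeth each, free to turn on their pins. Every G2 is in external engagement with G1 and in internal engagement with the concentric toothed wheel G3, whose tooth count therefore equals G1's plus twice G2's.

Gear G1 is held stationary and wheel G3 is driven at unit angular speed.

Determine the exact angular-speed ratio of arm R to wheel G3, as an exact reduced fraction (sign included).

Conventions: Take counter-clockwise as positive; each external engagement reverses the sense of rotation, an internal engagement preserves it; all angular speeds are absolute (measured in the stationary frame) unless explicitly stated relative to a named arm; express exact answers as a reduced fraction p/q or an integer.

47/64

planetary set (34T centre, 30T on arm, 94T internal) — Willis relation
ring teeth: 34 + 2·30 = 94
34(ω_sun−ω_arm) = −94(ω_ring−ω_arm),  ω_sun = 0, ω_ring = 1
34(0−ω_arm) = −94(1−ω_arm)  ⇒  128·ω_arm = 94  ⇒  ω_arm = 47/64
ω_out/ω_in = 47/64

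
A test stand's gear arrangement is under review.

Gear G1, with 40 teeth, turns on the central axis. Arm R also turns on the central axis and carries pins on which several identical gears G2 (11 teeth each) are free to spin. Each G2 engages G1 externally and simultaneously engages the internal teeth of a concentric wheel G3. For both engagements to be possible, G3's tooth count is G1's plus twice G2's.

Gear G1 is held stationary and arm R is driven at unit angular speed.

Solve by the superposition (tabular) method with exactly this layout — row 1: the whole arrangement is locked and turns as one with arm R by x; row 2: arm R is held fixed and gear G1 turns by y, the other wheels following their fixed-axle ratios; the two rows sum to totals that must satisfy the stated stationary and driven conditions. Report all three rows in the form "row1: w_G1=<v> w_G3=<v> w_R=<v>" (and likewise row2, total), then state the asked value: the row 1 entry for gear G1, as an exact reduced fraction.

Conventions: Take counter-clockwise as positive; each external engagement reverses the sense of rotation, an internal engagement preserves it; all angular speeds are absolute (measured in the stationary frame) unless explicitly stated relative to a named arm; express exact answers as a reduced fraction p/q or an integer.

recognized (axles ride arm R): planetary set, 40/11/62 teeth
superposition row 1 [locked train]: every member turns x
row 2 (arm held, sun turns y): ω_ring = −(40/62)·y, ω_arm = 0
boundary: total ω_sun = x + y = 0 and total ω_arm = x = 1  ⇒  y = -1, x = 1
row 2 ring = −(40/62)·(-1) = 20/31
totals (row 1 + row 2): sun 1 + (-1) = 0, ring 1 + 20/31 = 51/31, arm 1 + 0 = 1
asked cell (row1, sun) = 1

row1: w_G1=1 w_G3=1 w_R=1
row2: w_G1=-1 w_G3=20/31 w_R=0
total: w_G1=0 w_G3=51/31 w_R=1
asked value: 1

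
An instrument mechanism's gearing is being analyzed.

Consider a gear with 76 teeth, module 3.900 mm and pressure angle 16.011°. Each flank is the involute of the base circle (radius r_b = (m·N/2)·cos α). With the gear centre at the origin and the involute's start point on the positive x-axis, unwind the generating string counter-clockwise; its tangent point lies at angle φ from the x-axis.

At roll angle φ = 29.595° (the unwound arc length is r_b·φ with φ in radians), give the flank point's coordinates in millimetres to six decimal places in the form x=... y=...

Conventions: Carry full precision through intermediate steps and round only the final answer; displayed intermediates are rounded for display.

x=160.205496 y=6.370891

recognized (one wheel, involute flank): single-mesh tooth geometry, m = 3.900, N = 76
pitch radius r_p = m·N/2 = 3.900·76/2 = 148.200000
base radius r_b = r_p·cos α = 148.200000·cos 16.011° = 142.451138
roll angle φ = 29.595° = 0.51653019 rad
x = r_b·(cos φ + φ·sin φ) = 160.205496
y = r_b·(sin φ − φ·cos φ) = 6.370891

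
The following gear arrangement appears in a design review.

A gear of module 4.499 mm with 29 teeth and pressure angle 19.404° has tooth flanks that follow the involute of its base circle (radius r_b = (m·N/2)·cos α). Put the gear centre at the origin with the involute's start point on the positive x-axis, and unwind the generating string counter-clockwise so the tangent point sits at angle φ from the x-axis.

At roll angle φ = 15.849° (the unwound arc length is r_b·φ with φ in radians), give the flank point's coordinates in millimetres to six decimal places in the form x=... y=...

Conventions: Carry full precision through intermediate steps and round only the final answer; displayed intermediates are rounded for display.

topology: single-mesh involute geometry — m = 4.499, N = 29
pitch radius r_p = m·N/2 = 4.499·29/2 = 65.235500
base radius r_b = r_p·cos α = 65.235500·cos 19.404° = 61.530089
roll angle φ = 15.849° = 0.27661723 rad
x = r_b·(cos φ + φ·sin φ) = 63.839300
y = r_b·(sin φ − φ·cos φ) = 0.430802

x=63.839300 y=0.430802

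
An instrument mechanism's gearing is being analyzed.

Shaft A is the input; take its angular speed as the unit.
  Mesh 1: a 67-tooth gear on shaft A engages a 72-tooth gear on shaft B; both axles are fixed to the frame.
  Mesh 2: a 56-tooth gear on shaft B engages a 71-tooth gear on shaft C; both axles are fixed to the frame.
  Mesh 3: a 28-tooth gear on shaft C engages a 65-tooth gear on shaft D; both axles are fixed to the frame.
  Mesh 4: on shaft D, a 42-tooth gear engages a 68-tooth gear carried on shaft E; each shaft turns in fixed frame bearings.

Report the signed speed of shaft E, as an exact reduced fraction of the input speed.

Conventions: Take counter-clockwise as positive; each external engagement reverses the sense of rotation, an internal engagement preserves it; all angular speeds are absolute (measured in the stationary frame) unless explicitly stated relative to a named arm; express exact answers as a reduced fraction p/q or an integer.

45962/235365

4-mesh fixed-axis compound train (all bearings frame-fixed)
mesh 1 [67T→72T]: |ω|/ω_in = 1×67/72 = 67/72, sense flips to −
mesh 2 [56T→71T]: |ω|/ω_in = (67/72)×56/71 = 469/639, sense flips to +
mesh 3 [28T→65T]: |ω|/ω_in = (469/639)×28/65 = 13132/41535, sense flips to −
mesh 4 [42T→68T]: |ω|/ω_in = (13132/41535)×42/68 = 45962/235365, sense flips to +
signed output speed (× input speed) = 45962/235365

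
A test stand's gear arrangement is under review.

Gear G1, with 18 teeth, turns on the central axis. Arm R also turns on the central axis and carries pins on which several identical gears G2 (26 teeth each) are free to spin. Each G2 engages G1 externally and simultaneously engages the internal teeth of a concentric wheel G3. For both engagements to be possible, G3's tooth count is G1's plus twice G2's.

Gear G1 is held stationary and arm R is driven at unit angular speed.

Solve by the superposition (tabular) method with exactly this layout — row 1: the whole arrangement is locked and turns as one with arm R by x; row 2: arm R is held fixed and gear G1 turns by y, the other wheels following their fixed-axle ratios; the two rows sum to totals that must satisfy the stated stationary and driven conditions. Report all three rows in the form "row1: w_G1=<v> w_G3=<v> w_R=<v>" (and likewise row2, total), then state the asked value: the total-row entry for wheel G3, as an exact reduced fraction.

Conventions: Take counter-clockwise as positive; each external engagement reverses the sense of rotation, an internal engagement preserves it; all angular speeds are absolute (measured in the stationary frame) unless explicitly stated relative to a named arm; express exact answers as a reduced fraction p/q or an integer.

row1: w_G1=1 w_G3=1 w_R=1
row2: w_G1=-1 w_G3=9/35 w_R=0
total: w_G1=0 w_G3=44/35 w_R=1
asked value: 44/35

planetary set (18T centre, 26T on arm, 70T internal) — Willis relation
row 1 (train locked, turned with arm): all members turn x
row 2: sun turns y, ring = −(18/70)·y, arm 0
boundary: total ω_sun = x + y = 0 and total ω_arm = x = 1  ⇒  y = -1, x = 1
row 2 ring = −(18/70)·(-1) = 9/35
totals (row 1 + row 2): sun 1 + (-1) = 0, ring 1 + 9/35 = 44/35, arm 1 + 0 = 1
asked cell (total, ring) = 44/35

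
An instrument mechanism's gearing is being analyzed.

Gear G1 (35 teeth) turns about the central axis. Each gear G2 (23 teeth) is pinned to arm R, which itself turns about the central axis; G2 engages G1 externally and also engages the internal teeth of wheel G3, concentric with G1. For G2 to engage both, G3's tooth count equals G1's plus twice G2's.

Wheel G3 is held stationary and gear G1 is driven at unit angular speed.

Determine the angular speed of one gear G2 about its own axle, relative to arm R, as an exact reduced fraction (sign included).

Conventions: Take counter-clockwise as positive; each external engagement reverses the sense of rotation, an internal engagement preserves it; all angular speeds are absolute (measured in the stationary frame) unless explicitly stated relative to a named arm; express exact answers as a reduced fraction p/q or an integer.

class = planetary set [G3 = 35+2·23 = 81; Willis about the carrier]
ring teeth: 35 + 2·23 = 81
35(ω_sun−ω_arm) = −81(ω_ring−ω_arm),  ω_ring = 0, ω_sun = 1
35(1−ω_arm) = −81(0−ω_arm)  ⇒  116·ω_arm = 35  ⇒  ω_arm = 35/116
sun–planet mesh: 35·(1−35/116) = −23·(ω_p−ω_arm)  ⇒  ω_p−ω_arm = -2835/2668
exact speed ratio = -2835/2668

-2835/2668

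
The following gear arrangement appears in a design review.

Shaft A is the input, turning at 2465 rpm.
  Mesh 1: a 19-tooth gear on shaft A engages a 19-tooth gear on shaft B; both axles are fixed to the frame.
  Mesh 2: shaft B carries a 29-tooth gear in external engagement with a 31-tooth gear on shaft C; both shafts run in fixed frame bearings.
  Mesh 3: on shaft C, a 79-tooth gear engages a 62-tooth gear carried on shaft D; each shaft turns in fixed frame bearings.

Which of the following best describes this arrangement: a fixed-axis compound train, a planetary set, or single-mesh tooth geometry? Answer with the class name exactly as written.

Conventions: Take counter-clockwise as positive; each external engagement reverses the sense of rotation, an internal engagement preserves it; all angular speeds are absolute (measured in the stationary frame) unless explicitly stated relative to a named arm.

3-mesh fixed-axis compound train (all bearings frame-fixed)
classification: fixed-axis compound train

fixed-axis compound train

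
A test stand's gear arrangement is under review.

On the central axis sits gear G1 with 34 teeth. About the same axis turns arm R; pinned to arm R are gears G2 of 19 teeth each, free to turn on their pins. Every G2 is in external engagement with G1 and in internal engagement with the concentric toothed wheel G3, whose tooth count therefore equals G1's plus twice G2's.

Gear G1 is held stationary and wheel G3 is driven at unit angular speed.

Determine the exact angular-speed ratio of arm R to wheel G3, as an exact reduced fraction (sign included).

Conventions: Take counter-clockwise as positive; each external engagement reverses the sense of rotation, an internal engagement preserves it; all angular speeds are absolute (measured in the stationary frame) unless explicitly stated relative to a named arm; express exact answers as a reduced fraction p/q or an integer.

class = planetary set [G3 = 34+2·19 = 72; Willis about the carrier]
ring teeth: 34 + 2·19 = 72
34(ω_sun−ω_arm) = −72(ω_ring−ω_arm),  ω_sun = 0, ω_ring = 1
34(0−ω_arm) = −72(1−ω_arm)  ⇒  106·ω_arm = 72  ⇒  ω_arm = 36/53
ω_out/ω_in = 36/53

36/53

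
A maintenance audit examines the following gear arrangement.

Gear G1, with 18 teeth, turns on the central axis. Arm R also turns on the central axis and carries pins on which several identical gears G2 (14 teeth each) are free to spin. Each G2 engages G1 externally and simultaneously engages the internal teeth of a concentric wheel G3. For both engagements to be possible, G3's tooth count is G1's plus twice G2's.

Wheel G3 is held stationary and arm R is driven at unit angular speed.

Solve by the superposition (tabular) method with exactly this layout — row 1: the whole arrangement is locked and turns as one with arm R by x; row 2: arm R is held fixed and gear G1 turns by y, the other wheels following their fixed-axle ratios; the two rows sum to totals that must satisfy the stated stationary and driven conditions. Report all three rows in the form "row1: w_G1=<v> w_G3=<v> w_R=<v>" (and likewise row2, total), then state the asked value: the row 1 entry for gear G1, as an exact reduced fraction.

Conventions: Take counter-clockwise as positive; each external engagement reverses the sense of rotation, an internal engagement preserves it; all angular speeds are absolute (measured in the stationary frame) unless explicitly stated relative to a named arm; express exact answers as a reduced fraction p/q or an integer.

recognized (axles ride arm R): planetary set, 18/14/46 teeth
row 1: whole set turns with the arm by x
row 2 — arm fixed, fixed-axis ratios: sun y, ring −(18/46)·y, arm 0
boundary: total ω_ring = x − (18/46)·y = 0 and total ω_arm = x = 1  ⇒  y = 23/9, x = 1
row 2 ring = −(18/46)·23/9 = -1
totals (row 1 + row 2): sun 1 + 23/9 = 32/9, ring 1 + (-1) = 0, arm 1 + 0 = 1
asked cell (row1, sun) = 1

row1: w_G1=1 w_G3=1 w_R=1
row2: w_G1=23/9 w_G3=-1 w_R=0
total: w_G1=32/9 w_G3=0 w_R=1
asked value: 1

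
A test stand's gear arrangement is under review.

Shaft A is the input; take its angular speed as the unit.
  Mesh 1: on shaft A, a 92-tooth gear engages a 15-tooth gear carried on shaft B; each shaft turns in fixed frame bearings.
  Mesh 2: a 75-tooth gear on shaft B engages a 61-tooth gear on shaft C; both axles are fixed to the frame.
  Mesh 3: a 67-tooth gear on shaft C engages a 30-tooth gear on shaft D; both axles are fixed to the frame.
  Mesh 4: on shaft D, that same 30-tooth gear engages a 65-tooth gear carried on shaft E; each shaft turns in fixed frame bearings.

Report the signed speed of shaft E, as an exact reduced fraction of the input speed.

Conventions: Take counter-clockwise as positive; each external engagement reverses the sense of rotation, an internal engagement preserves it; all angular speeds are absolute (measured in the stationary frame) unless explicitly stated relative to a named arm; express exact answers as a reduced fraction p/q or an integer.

4-mesh fixed-axis compound train (all bearings frame-fixed)
mesh 1 [92T→15T]: |ω|/ω_in = 1×92/15 = 92/15, sense flips to −
mesh 2 [75T→61T]: |ω|/ω_in = (92/15)×75/61 = 460/61, sense flips to +
mesh 3 [67T→30T]: |ω|/ω_in = (460/61)×67/30 = 3082/183, sense flips to −
mesh 4 [30T→65T]: |ω|/ω_in = (3082/183)×30/65 = 6164/793, sense flips to +
signed output speed (× input speed) = 6164/793

6164/793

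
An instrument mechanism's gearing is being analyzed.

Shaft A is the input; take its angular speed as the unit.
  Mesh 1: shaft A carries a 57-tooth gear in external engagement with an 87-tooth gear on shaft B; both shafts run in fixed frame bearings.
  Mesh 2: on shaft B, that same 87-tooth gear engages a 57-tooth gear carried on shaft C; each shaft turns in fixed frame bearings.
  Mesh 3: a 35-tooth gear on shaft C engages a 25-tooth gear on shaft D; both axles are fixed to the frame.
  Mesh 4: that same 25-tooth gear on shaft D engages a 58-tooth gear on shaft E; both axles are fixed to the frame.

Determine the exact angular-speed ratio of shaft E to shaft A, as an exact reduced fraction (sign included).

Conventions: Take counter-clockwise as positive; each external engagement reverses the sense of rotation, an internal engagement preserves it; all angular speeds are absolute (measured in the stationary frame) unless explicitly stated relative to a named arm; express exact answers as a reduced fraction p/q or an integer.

class = fixed-axis compound train [4 meshes; 4 ratios multiply, 4 sense flips]
mesh 1 [57T→87T]: running ratio 19/29, sense −
mesh 2 [87T→57T]: running ratio 1, sense +
mesh 3 [35T→25T]: running ratio 7/5, sense −
mesh 4 [25T→58T]: running ratio 35/58, sense +
ω_out/ω_in = 35/58

35/58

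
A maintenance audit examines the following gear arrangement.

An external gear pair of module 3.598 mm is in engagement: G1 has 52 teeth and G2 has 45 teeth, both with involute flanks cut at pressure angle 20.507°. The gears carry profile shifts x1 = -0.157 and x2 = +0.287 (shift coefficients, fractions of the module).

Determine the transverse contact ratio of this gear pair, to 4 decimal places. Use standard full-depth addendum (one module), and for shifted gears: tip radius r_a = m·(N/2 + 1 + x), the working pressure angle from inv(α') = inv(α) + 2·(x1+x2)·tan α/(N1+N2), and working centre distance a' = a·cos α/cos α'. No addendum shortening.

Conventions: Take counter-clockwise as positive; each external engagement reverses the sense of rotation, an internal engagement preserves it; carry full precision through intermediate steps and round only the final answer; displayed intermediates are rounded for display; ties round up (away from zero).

1.6887

recognized (one external pair, fixed centres): single-mesh tooth geometry, m = 3.598, N1 = 52, N2 = 45
base radii: r_b1 = 87.619807, r_b2 = 75.824833
tip radii: r_a1 = 96.581114, r_a2 = 85.585626
inv(α') = inv(20.507°) + 2·(-0.157+0.287)·tan α/(52+45) = 0.01711181  ⇒  α' = 20.90894°
a' = a·cos α / cos α' = 174.5030·cos 20.507°/cos 20.90894° = 174.966381
action lengths: √(r_a1²−r_b1²) = 40.628574, √(r_a2²−r_b2²) = 39.692494
base pitch p_b = π·m·cos α = 10.587144
CR = (40.628574 + 39.692494 − 174.966381·sin 20.90894°)/10.587144 = 1.688692
contact ratio ≈ 1.6887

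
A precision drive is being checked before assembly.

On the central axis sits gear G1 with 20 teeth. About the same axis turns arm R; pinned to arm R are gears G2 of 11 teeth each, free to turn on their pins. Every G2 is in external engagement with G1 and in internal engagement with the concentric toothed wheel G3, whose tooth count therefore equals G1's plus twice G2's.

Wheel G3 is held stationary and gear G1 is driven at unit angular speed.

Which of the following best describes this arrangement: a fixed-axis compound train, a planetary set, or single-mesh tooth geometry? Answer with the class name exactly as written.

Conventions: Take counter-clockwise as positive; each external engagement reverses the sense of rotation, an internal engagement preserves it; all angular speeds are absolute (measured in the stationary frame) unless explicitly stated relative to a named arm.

planetary set

class = planetary set [G3 = 20+2·11 = 42; Willis about the carrier]
classification: planetary set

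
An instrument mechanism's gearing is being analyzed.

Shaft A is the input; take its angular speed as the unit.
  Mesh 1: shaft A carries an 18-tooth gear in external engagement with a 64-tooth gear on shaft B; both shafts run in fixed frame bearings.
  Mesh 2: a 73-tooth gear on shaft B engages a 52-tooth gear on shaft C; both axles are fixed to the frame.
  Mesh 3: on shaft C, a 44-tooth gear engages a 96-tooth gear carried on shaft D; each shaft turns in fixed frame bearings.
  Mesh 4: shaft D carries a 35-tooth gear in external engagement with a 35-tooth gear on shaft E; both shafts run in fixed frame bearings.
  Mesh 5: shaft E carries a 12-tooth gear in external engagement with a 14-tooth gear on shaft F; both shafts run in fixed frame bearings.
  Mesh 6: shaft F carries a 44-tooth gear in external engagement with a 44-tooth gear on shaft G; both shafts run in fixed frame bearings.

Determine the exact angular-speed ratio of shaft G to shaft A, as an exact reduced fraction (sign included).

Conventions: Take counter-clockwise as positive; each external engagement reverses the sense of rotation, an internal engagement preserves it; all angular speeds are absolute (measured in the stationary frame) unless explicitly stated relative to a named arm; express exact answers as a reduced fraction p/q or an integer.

7227/46592

class = fixed-axis compound train [6 meshes; 6 ratios multiply, 6 sense flips]
mesh 1 [18T→64T]: running ratio 9/32, sense −
mesh 2 [73T→52T]: running ratio 657/1664, sense +
mesh 3 [44T→96T]: running ratio 2409/13312, sense −
mesh 4 [35T→35T]: running ratio 2409/13312, sense +
mesh 5 [12T→14T]: running ratio 7227/46592, sense −
mesh 6 [44T→44T]: running ratio 7227/46592, sense +
ω_out/ω_in = 7227/46592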